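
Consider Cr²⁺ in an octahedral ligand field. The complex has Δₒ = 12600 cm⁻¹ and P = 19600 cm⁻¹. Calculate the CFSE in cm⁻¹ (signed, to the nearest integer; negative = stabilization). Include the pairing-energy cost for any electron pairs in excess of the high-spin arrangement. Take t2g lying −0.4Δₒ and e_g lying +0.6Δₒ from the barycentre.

-7560

Cr sits in group 6; removing 2 electrons leaves Cr²⁺ with 6 − 2 = 4 d electrons.
Δₒ < P, so pairing is avoided: the ground state is high-spin.
Configuration: t2g^3 e_g^1.
Orbital CFSE = -0.6Δₒ = -0.6 × 12600 = -7560 cm⁻¹.
High-spin has no excess pairs, so no pairing correction applies.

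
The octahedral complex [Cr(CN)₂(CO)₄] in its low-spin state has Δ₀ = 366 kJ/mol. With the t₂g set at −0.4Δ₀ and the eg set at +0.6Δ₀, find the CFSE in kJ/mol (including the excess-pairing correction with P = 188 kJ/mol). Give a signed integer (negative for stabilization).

-398

Ligand charges: 2×(-1) from CN⁻ and 4×(+0) from CO sum to -2; with overall charge +0, Cr is +2.
Cr²⁺: group 6, so d-count = 6 − 2 = 4.
Configuration: t₂g⁴ eg⁰.
CFSE(orbital) = 4×(-0.4Δ₀) + 0×(0.6Δ₀) = -1.6Δ₀; with Δ₀ = 366 kJ/mol that is -586 kJ/mol.
Relative to high-spin t₂g³ eg¹ (0 paired), the low-spin configuration has 1 additional pair, contributing +1 × 188 = +188 kJ/mol.
Overall CFSE = -586 + 188 = -398 kJ/mol.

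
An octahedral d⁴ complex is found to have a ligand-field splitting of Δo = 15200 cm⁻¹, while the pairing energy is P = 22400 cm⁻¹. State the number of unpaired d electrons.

Here Δo < P (15200 < 22400), so the high-spin state is favoured.
That gives t₂g³ eg¹.
Unpaired electrons: 4.

4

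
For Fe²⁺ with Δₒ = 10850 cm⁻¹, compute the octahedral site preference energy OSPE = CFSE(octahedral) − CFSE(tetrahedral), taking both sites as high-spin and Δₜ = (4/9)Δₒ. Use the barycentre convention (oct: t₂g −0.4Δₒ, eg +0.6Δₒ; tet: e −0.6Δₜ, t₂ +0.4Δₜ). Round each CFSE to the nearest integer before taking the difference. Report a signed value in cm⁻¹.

Fe is in group 8, so Fe²⁺ is d⁶ (8 − 2 = 6).
In an octahedral site d⁶ (HS) is t₂g⁴ eg², giving CFSE(oct) = -0.4Δₒ = -4340 cm⁻¹.
Tetrahedral e³ t₂³ gives -0.6Δₜ = -0.6 × (4/9) × 10850 = -2893 cm⁻¹.
OSPE = CFSE(oct) − CFSE(tet) = -4340 − (-2893) = -1447 cm⁻¹.

-1447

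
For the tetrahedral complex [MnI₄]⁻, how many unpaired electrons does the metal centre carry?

Each I⁻ contributes -1; 4 × (-1) = -4. With overall charge -1, Mn is in the +3 oxidation state.
Mn is in group 7, so Mn³⁺ is d⁴ (7 − 3 = 4).
Tetrahedral splitting is small, so the complex is high-spin.
Configuration: e^2 t2^2, giving 4 unpaired electrons.

4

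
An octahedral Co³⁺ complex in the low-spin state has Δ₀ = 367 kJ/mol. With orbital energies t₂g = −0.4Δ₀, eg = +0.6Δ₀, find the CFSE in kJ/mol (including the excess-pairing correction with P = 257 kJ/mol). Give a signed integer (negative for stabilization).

Co sits in group 9; removing 3 electrons leaves Co³⁺ with 9 − 3 = 6 d electrons.
Configuration: t₂g⁶ eg⁰.
Orbital CFSE = 6(-0.4) + 0(0.6) = -2.4Δ₀ = -2.4 × 367 = -881 kJ/mol.
Pairing penalty: 3 pairs vs 1 in the high-spin reference → 2 extra × P = 514 kJ/mol.
Overall CFSE = -881 + 514 = -367 kJ/mol.

-367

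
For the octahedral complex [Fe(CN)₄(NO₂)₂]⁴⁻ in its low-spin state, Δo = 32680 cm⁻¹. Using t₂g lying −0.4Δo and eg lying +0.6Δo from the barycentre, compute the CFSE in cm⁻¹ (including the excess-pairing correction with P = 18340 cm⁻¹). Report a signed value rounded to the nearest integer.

-41752

Ligand charges: 4×(-1) from CN⁻ and 2×(-1) from NO₂⁻ sum to -6; with overall charge -4, Fe is +2.
Fe sits in group 8; removing 2 electrons leaves Fe²⁺ with 8 − 2 = 6 d electrons.
Electron filling gives t₂g⁶ eg⁰.
CFSE(orbital) = 6×(-0.4Δo) + 0×(0.6Δo) = -2.4Δo; with Δo = 32680 cm⁻¹ that is -78432 cm⁻¹.
High-spin d⁶ would be t₂g⁴ eg² with 1 pair; low-spin has 3, so 2 excess pairs cost +2P = +36680 cm⁻¹.
Overall CFSE = -78432 + 36680 = -41752 cm⁻¹.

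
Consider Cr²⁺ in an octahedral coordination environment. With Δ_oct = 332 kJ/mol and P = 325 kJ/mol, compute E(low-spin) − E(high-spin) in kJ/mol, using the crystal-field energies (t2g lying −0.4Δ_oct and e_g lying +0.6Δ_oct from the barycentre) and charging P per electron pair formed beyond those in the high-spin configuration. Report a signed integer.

-7

Cr is in group 6, so Cr²⁺ is d⁴ (6 − 2 = 4).
High-spin d⁴ fills as t2g^3 e_g^1 with CFSE 3(−0.4) + 1(+0.6) = -0.6Δ_oct = -199 kJ/mol.
Low-spin: t2g^4 e_g^0, orbital CFSE = -1.6Δ_oct = -531 kJ/mol; plus 1 excess pair × P = +325 kJ/mol; total -206 kJ/mol.
The difference is -206 − (-199) = -7 kJ/mol, so low-spin lies lower.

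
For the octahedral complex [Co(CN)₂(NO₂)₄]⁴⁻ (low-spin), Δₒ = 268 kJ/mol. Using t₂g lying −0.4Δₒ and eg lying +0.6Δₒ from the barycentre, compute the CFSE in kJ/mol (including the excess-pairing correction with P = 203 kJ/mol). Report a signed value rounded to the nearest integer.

Ligand charges: 2×(-1) from CN⁻ and 4×(-1) from NO₂⁻ sum to -6; with overall charge -4, Co is +2.
Co sits in group 9; removing 2 electrons leaves Co²⁺ with 9 − 2 = 7 d electrons.
The d⁷ electrons fill as t₂g⁶ eg¹.
The orbital stabilization is -1.8Δₒ = -1.8 × 268 = -482 kJ/mol.
Pairing penalty: 3 pairs vs 2 in the high-spin reference → 1 extra × P = 203 kJ/mol.
Net CFSE = -482 + 203 = -279 kJ/mol.

-279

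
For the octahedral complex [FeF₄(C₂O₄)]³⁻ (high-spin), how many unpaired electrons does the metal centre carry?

5

Ligand charges: 4×(-1) from F⁻ and 1×(-2) from C₂O₄²⁻ sum to -6; with overall charge -3, Fe is +3.
Fe sits in group 8; removing 3 electrons leaves Fe³⁺ with 8 − 3 = 5 d electrons.
Configuration: t2g^3 e_g^2, giving 5 unpaired electrons.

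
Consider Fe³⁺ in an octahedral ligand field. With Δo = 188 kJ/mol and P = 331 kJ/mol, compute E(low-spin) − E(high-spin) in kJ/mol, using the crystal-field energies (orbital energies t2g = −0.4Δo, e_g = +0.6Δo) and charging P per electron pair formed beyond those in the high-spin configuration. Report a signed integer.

286

Fe³⁺: group 8, so d-count = 8 − 3 = 5.
In the high-spin limit (t2g^3 e_g^2) the orbital term is 0.0Δo = 0 kJ/mol, with no excess pairing.
Low-spin t2g^5 e_g^0 gives -2.0Δo = -376 kJ/mol, but forming 2 extra pairs costs 2P = 662 kJ/mol, so E(LS) = -376 + 662 = 286 kJ/mol.
E(LS) − E(HS) = 286 − (0) = 286 kJ/mol.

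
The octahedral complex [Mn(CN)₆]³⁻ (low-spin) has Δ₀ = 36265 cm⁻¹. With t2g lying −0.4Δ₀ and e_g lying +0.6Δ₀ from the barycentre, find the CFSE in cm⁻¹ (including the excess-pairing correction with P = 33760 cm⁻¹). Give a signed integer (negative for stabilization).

-24264

Each CN⁻ contributes -1; 6 × (-1) = -6. With overall charge -3, Mn is in the +3 oxidation state.
Mn³⁺: group 7, so d-count = 7 − 3 = 4.
Electron filling gives t2g^4 e_g^0.
CFSE(orbital) = 4×(-0.4Δ₀) + 0×(0.6Δ₀) = -1.6Δ₀; with Δ₀ = 36265 cm⁻¹ that is -58024 cm⁻¹.
Pairing penalty: 1 pair vs 0 in the high-spin reference → 1 extra × P = 33760 cm⁻¹.
Overall CFSE = -58024 + 33760 = -24264 cm⁻¹.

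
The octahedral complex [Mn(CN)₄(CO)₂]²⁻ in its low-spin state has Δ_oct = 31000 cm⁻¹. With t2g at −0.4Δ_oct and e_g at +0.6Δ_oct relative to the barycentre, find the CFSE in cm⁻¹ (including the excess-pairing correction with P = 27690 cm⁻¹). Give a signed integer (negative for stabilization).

-6620

Ligand charges: 4×(-1) from CN⁻ and 2×(+0) from CO sum to -4; with overall charge -2, Mn is +2.
Mn sits in group 7; removing 2 electrons leaves Mn²⁺ with 7 − 2 = 5 d electrons.
Electron filling gives t2g^5 e_g^0.
The orbital stabilization is -2.0Δ_oct = -2.0 × 31000 = -62000 cm⁻¹.
Pairing penalty: 2 pairs vs 0 in the high-spin reference → 2 extra × P = 55380 cm⁻¹.
Combining: -62000 + 55380 = -6620 cm⁻¹.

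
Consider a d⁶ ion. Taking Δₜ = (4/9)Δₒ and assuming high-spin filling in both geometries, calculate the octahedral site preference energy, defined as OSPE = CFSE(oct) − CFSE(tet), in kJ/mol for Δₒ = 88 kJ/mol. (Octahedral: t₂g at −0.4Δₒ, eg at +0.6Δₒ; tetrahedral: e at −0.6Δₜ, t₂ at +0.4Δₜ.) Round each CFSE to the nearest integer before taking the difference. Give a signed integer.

Octahedral (high-spin): t2g^4 e_g^2, CFSE = 4(−0.4) + 2(+0.6) = -0.4Δₒ = -0.4 × 88 = -35 kJ/mol.
In a tetrahedral site the filling is e^3 t2^3: CFSE(tet) = -0.6Δₜ = -0.6 × (4/9)(88) = -23 kJ/mol.
OSPE = -35 − (-23) = -12 kJ/mol.

-12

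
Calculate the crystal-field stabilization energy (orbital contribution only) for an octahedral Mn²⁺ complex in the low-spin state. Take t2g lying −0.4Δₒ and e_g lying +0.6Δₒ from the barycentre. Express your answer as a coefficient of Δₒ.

Mn²⁺: group 7, so d-count = 7 − 2 = 5.
Configuration: t2g^5 e_g^0.
CFSE = 5(-0.4Δₒ) + 0(0.6Δₒ) = -2.0Δₒ + 0.0Δₒ = -2.0Δₒ.

-2.0 Δₒ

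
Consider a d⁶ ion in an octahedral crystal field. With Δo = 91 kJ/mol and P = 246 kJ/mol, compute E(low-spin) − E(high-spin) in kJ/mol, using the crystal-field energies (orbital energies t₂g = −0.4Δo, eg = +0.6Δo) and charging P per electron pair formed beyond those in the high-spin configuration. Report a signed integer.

High-spin: t₂g⁴ eg², CFSE = -0.4Δo = -36 kJ/mol.
For low-spin the configuration is t₂g⁶ eg⁰: orbital energy -2.4 × 91 = -218 kJ/mol, and 2 additional pairs relative to high-spin add 492 kJ/mol, giving 274 kJ/mol.
E(LS) − E(HS) = 274 − (-36) = 310 kJ/mol.

310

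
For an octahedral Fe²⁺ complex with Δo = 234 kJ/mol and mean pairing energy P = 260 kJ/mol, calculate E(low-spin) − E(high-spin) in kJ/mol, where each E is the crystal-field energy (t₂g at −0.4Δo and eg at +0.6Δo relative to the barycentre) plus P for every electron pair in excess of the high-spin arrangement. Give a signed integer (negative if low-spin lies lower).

52

Fe is in group 8, so Fe²⁺ is d⁶ (8 − 2 = 6).
High-spin: t₂g⁴ eg², CFSE = -0.4Δo = -94 kJ/mol.
For low-spin the configuration is t₂g⁶ eg⁰: orbital energy -2.4 × 234 = -562 kJ/mol, and 2 additional pairs relative to high-spin add 520 kJ/mol, giving -42 kJ/mol.
Thus E(LS) − E(HS) = 52 kJ/mol.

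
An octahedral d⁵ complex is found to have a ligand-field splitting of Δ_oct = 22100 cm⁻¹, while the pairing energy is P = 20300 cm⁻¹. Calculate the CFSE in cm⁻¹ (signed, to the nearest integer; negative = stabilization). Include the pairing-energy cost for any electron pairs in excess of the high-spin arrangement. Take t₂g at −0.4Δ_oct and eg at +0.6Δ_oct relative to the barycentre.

-3600

Since Δ_oct = 22100 cm⁻¹ > P = 20300 cm⁻¹, the complex adopts the low-spin configuration.
Configuration: t₂g⁵ eg⁰.
Orbital CFSE = -2.0Δ_oct = -2.0 × 22100 = -44200 cm⁻¹.
Excess pairs vs high-spin: 2 − 0 = 2; pairing cost = +40600 cm⁻¹.
Net CFSE = -44200 + 40600 = -3600 cm⁻¹.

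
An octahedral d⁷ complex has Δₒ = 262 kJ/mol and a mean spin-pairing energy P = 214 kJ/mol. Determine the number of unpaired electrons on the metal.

Δₒ > P, so pairing is preferred: the ground state is low-spin.
Filling d⁷ accordingly: t₂g⁶ eg¹.
Unpaired electrons: 1.

1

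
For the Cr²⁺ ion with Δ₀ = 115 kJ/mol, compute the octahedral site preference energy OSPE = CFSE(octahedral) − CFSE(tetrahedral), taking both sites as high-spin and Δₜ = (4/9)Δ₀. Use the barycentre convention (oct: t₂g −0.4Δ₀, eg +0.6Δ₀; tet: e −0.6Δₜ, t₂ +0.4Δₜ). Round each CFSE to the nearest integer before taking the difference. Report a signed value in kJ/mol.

Group 6 minus oxidation state +2 gives a d⁴ configuration for Cr²⁺.
Octahedral (high-spin): t₂g³ eg¹, CFSE = 3(−0.4) + 1(+0.6) = -0.6Δ₀ = -0.6 × 115 = -69 kJ/mol.
In a tetrahedral site the filling is e² t₂²: CFSE(tet) = -0.4Δₜ = -0.4 × (4/9)(115) = -20 kJ/mol.
Subtracting, OSPE = -69 − (-20) = -49 kJ/mol.

-49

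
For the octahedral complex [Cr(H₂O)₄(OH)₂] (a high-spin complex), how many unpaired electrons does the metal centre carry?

4

Ligand charges: 4×(+0) from H₂O and 2×(-1) from OH⁻ sum to -2; with overall charge +0, Cr is +2.
Cr sits in group 6; removing 2 electrons leaves Cr²⁺ with 6 − 2 = 4 d electrons.
Configuration: t₂g³ eg¹, giving 4 unpaired electrons.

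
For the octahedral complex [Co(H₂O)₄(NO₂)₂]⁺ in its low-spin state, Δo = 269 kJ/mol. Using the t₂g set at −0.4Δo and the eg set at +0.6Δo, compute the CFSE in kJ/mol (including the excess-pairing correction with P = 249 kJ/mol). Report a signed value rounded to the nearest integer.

Ligand charges: 4×(+0) from H₂O and 2×(-1) from NO₂⁻ sum to -2; with overall charge +1, Co is +3.
Co sits in group 9; removing 3 electrons leaves Co³⁺ with 9 − 3 = 6 d electrons.
The d⁶ electrons fill as t₂g⁶ eg⁰.
The orbital stabilization is -2.4Δo = -2.4 × 269 = -646 kJ/mol.
High-spin d⁶ would be t₂g⁴ eg² with 1 pair; low-spin has 3, so 2 excess pairs cost +2P = +498 kJ/mol.
Combining: -646 + 498 = -148 kJ/mol.

-148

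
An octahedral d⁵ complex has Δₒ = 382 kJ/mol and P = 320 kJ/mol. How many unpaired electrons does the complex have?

1

Δₒ > P, so pairing is preferred: the ground state is low-spin.
Filling d⁵ accordingly: t₂g⁵ eg⁰.
Unpaired electrons: 1.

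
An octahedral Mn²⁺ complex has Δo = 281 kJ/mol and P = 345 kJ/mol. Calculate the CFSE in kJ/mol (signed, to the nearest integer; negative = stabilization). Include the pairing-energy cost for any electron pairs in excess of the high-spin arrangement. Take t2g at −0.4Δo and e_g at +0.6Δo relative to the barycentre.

0

Mn sits in group 7; removing 2 electrons leaves Mn²⁺ with 7 − 2 = 5 d electrons.
Here Δo < P (281 < 345), so the high-spin state is favoured.
Configuration: t2g^3 e_g^2.
Orbital CFSE = 0.0Δo = 0.0 × 281 = 0 kJ/mol.
High-spin has no excess pairs, so no pairing correction applies.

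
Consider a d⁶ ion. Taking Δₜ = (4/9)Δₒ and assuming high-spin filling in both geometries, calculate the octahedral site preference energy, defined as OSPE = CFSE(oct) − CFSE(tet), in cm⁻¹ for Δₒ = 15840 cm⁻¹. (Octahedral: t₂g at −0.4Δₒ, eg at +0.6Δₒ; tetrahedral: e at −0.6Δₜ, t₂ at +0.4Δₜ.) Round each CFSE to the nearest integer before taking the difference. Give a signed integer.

-2112

In an octahedral site d⁶ (HS) is t₂g⁴ eg², giving CFSE(oct) = -0.4Δₒ = -6336 cm⁻¹.
Tetrahedral: e³ t₂³, CFSE = 3(−0.6) + 3(+0.4) = -0.6Δₜ = -0.6 × (4/9) × 15840 = -4224 cm⁻¹.
Subtracting, OSPE = -6336 − (-4224) = -2112 cm⁻¹.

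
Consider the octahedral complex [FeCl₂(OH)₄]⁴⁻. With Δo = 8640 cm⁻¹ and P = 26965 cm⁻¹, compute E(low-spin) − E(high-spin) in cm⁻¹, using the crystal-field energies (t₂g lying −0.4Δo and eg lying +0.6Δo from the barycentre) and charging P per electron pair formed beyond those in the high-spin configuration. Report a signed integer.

36650

Ligand charges: 2×(-1) from Cl⁻ and 4×(-1) from OH⁻ sum to -6; with overall charge -4, Fe is +2.
Fe sits in group 8; removing 2 electrons leaves Fe²⁺ with 8 − 2 = 6 d electrons.
High-spin d⁶ fills as t₂g⁴ eg² with CFSE 4(−0.4) + 2(+0.6) = -0.4Δo = -3456 cm⁻¹.
For low-spin the configuration is t₂g⁶ eg⁰: orbital energy -2.4 × 8640 = -20736 cm⁻¹, and 2 additional pairs relative to high-spin add 53930 cm⁻¹, giving 33194 cm⁻¹.
E(LS) − E(HS) = 33194 − (-3456) = 36650 cm⁻¹.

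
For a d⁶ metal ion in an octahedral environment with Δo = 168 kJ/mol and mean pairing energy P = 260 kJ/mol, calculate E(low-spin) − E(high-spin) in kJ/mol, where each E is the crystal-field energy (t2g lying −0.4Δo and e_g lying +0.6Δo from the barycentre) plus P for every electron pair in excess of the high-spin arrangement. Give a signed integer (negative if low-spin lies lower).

184

In the high-spin limit (t2g^4 e_g^2) the orbital term is -0.4Δo = -67 kJ/mol, with no excess pairing.
Low-spin t2g^6 e_g^0 gives -2.4Δo = -403 kJ/mol, but forming 2 extra pairs costs 2P = 520 kJ/mol, so E(LS) = -403 + 520 = 117 kJ/mol.
The difference is 117 − (-67) = 184 kJ/mol, so high-spin lies lower.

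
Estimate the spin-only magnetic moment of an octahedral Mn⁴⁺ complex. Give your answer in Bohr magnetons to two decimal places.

Mn sits in group 7; removing 4 electrons leaves Mn⁴⁺ with 7 − 4 = 3 d electrons.
Configuration: t₂g³ eg⁰ → 3 unpaired electrons.
μ(spin-only) = √[3(3+2)] = √15 ≈ 3.87 Bohr magnetons.

3.87 Bohr magnetons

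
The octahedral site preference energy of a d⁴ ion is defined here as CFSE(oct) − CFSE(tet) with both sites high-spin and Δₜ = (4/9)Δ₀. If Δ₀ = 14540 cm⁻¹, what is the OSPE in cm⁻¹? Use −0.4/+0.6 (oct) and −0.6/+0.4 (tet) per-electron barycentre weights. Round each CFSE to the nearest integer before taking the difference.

-6139

Octahedral (high-spin): t2g^3 e_g^1, CFSE = 3(−0.4) + 1(+0.6) = -0.6Δ₀ = -0.6 × 14540 = -8724 cm⁻¹.
In a tetrahedral site the filling is e^2 t2^2: CFSE(tet) = -0.4Δₜ = -0.4 × (4/9)(14540) = -2585 cm⁻¹.
Subtracting, OSPE = -8724 − (-2585) = -6139 cm⁻¹.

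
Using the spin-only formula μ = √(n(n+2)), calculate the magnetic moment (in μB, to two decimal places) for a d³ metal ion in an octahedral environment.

Configuration: t2g^3 e_g^0 → 3 unpaired electrons.
μ(spin-only) = √[3(3+2)] = √15 ≈ 3.87 μB.

3.87 μB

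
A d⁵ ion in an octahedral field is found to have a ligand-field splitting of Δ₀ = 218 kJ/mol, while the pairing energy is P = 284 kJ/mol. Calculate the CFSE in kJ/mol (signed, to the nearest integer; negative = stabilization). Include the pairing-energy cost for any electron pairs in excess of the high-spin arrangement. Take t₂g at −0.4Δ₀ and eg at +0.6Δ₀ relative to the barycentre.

Δ₀ < P, so pairing is avoided: the ground state is high-spin.
Filling d⁵ accordingly: t₂g³ eg².
Orbital CFSE = 0.0Δ₀ = 0.0 × 218 = 0 kJ/mol.
High-spin has no excess pairs, so no pairing correction applies.

0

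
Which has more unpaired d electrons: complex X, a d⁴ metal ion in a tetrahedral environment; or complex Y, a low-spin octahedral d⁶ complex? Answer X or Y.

X

X: With tetrahedral geometry the complex is necessarily high-spin; e^2 t2^2 → 4 unpaired.
Y: t₂g⁶ eg⁰ → 0 unpaired.
So X has more unpaired electrons.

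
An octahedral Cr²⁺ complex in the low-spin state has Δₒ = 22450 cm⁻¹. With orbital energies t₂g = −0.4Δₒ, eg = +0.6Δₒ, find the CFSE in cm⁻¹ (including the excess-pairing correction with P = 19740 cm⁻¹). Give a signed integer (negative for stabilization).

-16180

Cr is in group 6, so Cr²⁺ is d⁴ (6 − 2 = 4).
Configuration: t₂g⁴ eg⁰.
The orbital stabilization is -1.6Δₒ = -1.6 × 22450 = -35920 cm⁻¹.
High-spin d⁴ would be t₂g³ eg¹ with 0 pairs; low-spin has 1, so 1 excess pair costs +1P = +19740 cm⁻¹.
Net CFSE = -35920 + 19740 = -16180 cm⁻¹.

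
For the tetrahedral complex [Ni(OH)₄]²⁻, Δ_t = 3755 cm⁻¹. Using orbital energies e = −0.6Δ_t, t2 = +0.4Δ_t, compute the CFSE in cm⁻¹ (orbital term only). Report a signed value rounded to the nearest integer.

-3004

Each OH⁻ contributes -1; 4 × (-1) = -4. With overall charge -2, Ni is in the +2 oxidation state.
Ni²⁺: group 10, so d-count = 10 − 2 = 8.
Tetrahedral fields are weak (Δₜ ≈ 4/9 Δₒ), so electrons fill high-spin.
Configuration: e^4 t2^4.
The orbital stabilization is -0.8Δ_t = -0.8 × 3755 = -3004 cm⁻¹.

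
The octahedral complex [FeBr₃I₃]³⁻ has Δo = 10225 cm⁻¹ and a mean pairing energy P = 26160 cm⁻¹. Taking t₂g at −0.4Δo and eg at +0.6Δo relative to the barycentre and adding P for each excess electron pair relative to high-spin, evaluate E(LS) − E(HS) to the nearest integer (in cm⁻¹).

Ligand charges: 3×(-1) from Br⁻ and 3×(-1) from I⁻ sum to -6; with overall charge -3, Fe is +3.
Group 8 minus oxidation state +3 gives a d⁵ configuration for Fe³⁺.
In the high-spin limit (t₂g³ eg²) the orbital term is 0.0Δo = 0 cm⁻¹, with no excess pairing.
Low-spin: t₂g⁵ eg⁰, orbital CFSE = -2.0Δo = -20450 cm⁻¹; plus 2 excess pairs × P = +52320 cm⁻¹; total 31870 cm⁻¹.
The difference is 31870 − (0) = 31870 cm⁻¹, so high-spin lies lower.

31870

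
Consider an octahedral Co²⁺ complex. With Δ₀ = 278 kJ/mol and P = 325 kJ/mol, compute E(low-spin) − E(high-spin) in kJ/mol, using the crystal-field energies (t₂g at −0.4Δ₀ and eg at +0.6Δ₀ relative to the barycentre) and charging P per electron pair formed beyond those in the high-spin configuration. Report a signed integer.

Co²⁺: group 9, so d-count = 9 − 2 = 7.
High-spin d⁷ fills as t₂g⁵ eg² with CFSE 5(−0.4) + 2(+0.6) = -0.8Δ₀ = -222 kJ/mol.
Low-spin: t₂g⁶ eg¹, orbital CFSE = -1.8Δ₀ = -500 kJ/mol; plus 1 excess pair × P = +325 kJ/mol; total -175 kJ/mol.
E(LS) − E(HS) = -175 − (-222) = 47 kJ/mol.

47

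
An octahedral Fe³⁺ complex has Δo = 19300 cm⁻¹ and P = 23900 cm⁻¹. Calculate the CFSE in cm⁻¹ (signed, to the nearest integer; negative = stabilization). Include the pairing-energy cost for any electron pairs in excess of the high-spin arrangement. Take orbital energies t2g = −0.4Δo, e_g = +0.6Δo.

0

Fe sits in group 8; removing 3 electrons leaves Fe³⁺ with 8 − 3 = 5 d electrons.
Since Δo = 19300 cm⁻¹ < P = 23900 cm⁻¹, the complex adopts the high-spin configuration.
Filling d⁵ accordingly: t2g^3 e_g^2.
Orbital CFSE = 0.0Δo = 0.0 × 19300 = 0 cm⁻¹.
High-spin has no excess pairs, so no pairing correction applies.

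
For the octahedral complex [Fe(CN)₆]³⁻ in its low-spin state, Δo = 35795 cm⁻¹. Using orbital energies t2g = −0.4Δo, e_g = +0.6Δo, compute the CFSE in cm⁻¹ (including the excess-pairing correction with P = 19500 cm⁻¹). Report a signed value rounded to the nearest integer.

-32590

Each CN⁻ contributes -1; 6 × (-1) = -6. With overall charge -3, Fe is in the +3 oxidation state.
Fe³⁺: group 8, so d-count = 8 − 3 = 5.
The d⁵ electrons fill as t2g^5 e_g^0.
CFSE(orbital) = 5×(-0.4Δo) + 0×(0.6Δo) = -2.0Δo; with Δo = 35795 cm⁻¹ that is -71590 cm⁻¹.
Pairing penalty: 2 pairs vs 0 in the high-spin reference → 2 extra × P = 39000 cm⁻¹.
Net CFSE = -71590 + 39000 = -32590 cm⁻¹.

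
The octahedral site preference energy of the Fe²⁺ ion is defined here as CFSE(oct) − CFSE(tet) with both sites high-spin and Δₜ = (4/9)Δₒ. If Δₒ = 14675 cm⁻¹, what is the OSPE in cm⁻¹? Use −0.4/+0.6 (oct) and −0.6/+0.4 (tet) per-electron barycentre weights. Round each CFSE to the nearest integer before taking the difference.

-1957

Group 8 minus oxidation state +2 gives a d⁶ configuration for Fe²⁺.
Octahedral high-spin t2g^4 e_g^2: CFSE = -0.4 × 14675 = -5870 cm⁻¹.
Tetrahedral: e^3 t2^3, CFSE = 3(−0.6) + 3(+0.4) = -0.6Δₜ = -0.6 × (4/9) × 14675 = -3913 cm⁻¹.
Subtracting, OSPE = -5870 − (-3913) = -1957 cm⁻¹.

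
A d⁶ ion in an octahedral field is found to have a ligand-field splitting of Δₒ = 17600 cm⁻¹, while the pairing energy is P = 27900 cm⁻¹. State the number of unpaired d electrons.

Here Δₒ < P (17600 < 27900), so the high-spin state is favoured.
That gives t2g^4 e_g^2.
Unpaired electrons: 4.

4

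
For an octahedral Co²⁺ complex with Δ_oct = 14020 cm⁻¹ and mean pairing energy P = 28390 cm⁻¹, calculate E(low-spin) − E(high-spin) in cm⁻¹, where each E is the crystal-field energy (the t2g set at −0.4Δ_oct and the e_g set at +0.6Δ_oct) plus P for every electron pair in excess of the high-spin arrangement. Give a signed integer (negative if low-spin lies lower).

Co sits in group 9; removing 2 electrons leaves Co²⁺ with 9 − 2 = 7 d electrons.
High-spin d⁷ fills as t2g^5 e_g^2 with CFSE 5(−0.4) + 2(+0.6) = -0.8Δ_oct = -11216 cm⁻¹.
Low-spin t2g^6 e_g^1 gives -1.8Δ_oct = -25236 cm⁻¹, but forming 1 extra pair costs 1P = 28390 cm⁻¹, so E(LS) = -25236 + 28390 = 3154 cm⁻¹.
The difference is 3154 − (-11216) = 14370 cm⁻¹, so high-spin lies lower.

14370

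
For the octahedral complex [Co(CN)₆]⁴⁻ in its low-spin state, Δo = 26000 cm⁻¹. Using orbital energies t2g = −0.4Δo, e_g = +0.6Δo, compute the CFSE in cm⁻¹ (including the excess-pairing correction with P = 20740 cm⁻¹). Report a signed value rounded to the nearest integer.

-26060

Each CN⁻ contributes -1; 6 × (-1) = -6. With overall charge -4, Co is in the +2 oxidation state.
Co sits in group 9; removing 2 electrons leaves Co²⁺ with 9 − 2 = 7 d electrons.
Electron filling gives t2g^6 e_g^1.
Orbital CFSE = 6(-0.4) + 1(0.6) = -1.8Δo = -1.8 × 26000 = -46800 cm⁻¹.
High-spin d⁷ would be t2g^5 e_g^2 with 2 pairs; low-spin has 3, so 1 excess pair costs +1P = +20740 cm⁻¹.
Combining: -46800 + 20740 = -26060 cm⁻¹.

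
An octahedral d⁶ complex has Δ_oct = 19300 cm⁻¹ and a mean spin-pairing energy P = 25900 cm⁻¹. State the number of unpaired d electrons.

Since Δ_oct = 19300 cm⁻¹ < P = 25900 cm⁻¹, the complex adopts the high-spin configuration.
Filling d⁶ accordingly: t₂g⁴ eg².
Unpaired electrons: 4.

4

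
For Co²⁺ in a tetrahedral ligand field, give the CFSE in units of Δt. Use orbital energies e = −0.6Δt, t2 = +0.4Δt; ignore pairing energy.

Co is in group 9, so Co²⁺ is d⁷ (9 − 2 = 7).
Tetrahedral fields are weak (Δₜ ≈ 4/9 Δₒ), so electrons fill high-spin.
Configuration: e^4 t2^3.
CFSE = 4(-0.6Δt) + 3(0.4Δt) = -2.4Δt + 1.2Δt = -1.2Δt.

-1.2 Δt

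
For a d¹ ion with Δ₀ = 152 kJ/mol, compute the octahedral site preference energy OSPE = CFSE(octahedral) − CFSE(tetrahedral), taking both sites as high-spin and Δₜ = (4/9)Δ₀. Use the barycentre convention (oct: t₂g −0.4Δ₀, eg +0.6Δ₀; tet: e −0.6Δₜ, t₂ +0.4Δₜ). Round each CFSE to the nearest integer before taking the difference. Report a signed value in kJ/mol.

In an octahedral site d¹ (HS) is t₂g¹ eg⁰, giving CFSE(oct) = -0.4Δ₀ = -61 kJ/mol.
In a tetrahedral site the filling is e¹ t₂⁰: CFSE(tet) = -0.6Δₜ = -0.6 × (4/9)(152) = -41 kJ/mol.
Subtracting, OSPE = -61 − (-41) = -20 kJ/mol.

-20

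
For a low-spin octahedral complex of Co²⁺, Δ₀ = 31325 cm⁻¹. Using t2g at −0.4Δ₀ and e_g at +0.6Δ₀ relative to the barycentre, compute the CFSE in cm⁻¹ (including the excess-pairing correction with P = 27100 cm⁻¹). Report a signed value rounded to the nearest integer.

Co is in group 9, so Co²⁺ is d⁷ (9 − 2 = 7).
Configuration: t2g^6 e_g^1.
CFSE(orbital) = 6×(-0.4Δ₀) + 1×(0.6Δ₀) = -1.8Δ₀; with Δ₀ = 31325 cm⁻¹ that is -56385 cm⁻¹.
Pairing penalty: 3 pairs vs 2 in the high-spin reference → 1 extra × P = 27100 cm⁻¹.
Combining: -56385 + 27100 = -29285 cm⁻¹.

-29285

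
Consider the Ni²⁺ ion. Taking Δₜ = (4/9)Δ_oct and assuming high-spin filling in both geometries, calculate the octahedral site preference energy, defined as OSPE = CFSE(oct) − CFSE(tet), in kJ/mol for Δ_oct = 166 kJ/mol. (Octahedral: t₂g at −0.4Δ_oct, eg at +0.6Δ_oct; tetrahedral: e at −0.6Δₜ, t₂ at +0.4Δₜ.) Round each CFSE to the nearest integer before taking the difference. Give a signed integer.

-140

Ni²⁺: group 10, so d-count = 10 − 2 = 8.
Octahedral (high-spin): t₂g⁶ eg², CFSE = 6(−0.4) + 2(+0.6) = -1.2Δ_oct = -1.2 × 166 = -199 kJ/mol.
Tetrahedral e⁴ t₂⁴ gives -0.8Δₜ = -0.8 × (4/9) × 166 = -59 kJ/mol.
OSPE = -199 − (-59) = -140 kJ/mol.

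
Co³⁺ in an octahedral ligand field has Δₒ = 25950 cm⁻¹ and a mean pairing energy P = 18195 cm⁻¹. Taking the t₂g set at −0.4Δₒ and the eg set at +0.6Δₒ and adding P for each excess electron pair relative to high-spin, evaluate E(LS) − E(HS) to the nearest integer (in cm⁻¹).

Co sits in group 9; removing 3 electrons leaves Co³⁺ with 9 − 3 = 6 d electrons.
High-spin d⁶ fills as t₂g⁴ eg² with CFSE 4(−0.4) + 2(+0.6) = -0.4Δₒ = -10380 cm⁻¹.
For low-spin the configuration is t₂g⁶ eg⁰: orbital energy -2.4 × 25950 = -62280 cm⁻¹, and 2 additional pairs relative to high-spin add 36390 cm⁻¹, giving -25890 cm⁻¹.
Thus E(LS) − E(HS) = -15510 cm⁻¹.

-15510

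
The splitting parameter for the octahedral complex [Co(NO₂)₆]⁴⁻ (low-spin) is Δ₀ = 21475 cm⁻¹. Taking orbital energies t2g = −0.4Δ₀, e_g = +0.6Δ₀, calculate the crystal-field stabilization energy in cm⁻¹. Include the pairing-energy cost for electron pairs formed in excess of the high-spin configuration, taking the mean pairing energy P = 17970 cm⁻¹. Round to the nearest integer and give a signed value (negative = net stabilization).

-20685

Each NO₂⁻ contributes -1; 6 × (-1) = -6. With overall charge -4, Co is in the +2 oxidation state.
Co is in group 9, so Co²⁺ is d⁷ (9 − 2 = 7).
The d⁷ electrons fill as t2g^6 e_g^1.
The orbital stabilization is -1.8Δ₀ = -1.8 × 21475 = -38655 cm⁻¹.
High-spin d⁷ would be t2g^5 e_g^2 with 2 pairs; low-spin has 3, so 1 excess pair costs +1P = +17970 cm⁻¹.
Combining: -38655 + 17970 = -20685 cm⁻¹.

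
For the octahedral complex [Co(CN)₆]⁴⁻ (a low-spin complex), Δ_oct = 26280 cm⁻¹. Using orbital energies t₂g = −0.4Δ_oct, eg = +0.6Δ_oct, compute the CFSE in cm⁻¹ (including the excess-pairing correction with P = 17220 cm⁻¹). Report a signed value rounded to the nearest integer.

Each CN⁻ contributes -1; 6 × (-1) = -6. With overall charge -4, Co is in the +2 oxidation state.
Co is in group 9, so Co²⁺ is d⁷ (9 − 2 = 7).
Configuration: t₂g⁶ eg¹.
CFSE(orbital) = 6×(-0.4Δ_oct) + 1×(0.6Δ_oct) = -1.8Δ_oct; with Δ_oct = 26280 cm⁻¹ that is -47304 cm⁻¹.
Relative to high-spin t₂g⁵ eg² (2 paired), the low-spin configuration has 1 additional pair, contributing +1 × 17220 = +17220 cm⁻¹.
Overall CFSE = -47304 + 17220 = -30084 cm⁻¹.

-30084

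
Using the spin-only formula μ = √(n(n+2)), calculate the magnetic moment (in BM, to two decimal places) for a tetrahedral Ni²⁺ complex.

Ni is in group 10, so Ni²⁺ is d⁸ (10 − 2 = 8).
Tetrahedral splitting is small, so the complex is high-spin.
Configuration: e⁴ t₂⁴ → 2 unpaired electrons.
μ(spin-only) = √[2(2+2)] = √8 ≈ 2.83 BM.

2.83 BM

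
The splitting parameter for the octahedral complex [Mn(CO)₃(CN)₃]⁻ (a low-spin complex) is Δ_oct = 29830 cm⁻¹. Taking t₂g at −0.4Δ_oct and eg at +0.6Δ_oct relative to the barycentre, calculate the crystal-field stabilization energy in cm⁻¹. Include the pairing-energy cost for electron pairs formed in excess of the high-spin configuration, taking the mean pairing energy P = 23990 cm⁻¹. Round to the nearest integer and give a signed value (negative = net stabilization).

-11680

Ligand charges: 3×(+0) from CO and 3×(-1) from CN⁻ sum to -3; with overall charge -1, Mn is +2.
Mn²⁺: group 7, so d-count = 7 − 2 = 5.
The d⁵ electrons fill as t₂g⁵ eg⁰.
Orbital CFSE = 5(-0.4) + 0(0.6) = -2.0Δ_oct = -2.0 × 29830 = -59660 cm⁻¹.
Pairing penalty: 2 pairs vs 0 in the high-spin reference → 2 extra × P = 47980 cm⁻¹.
Overall CFSE = -59660 + 47980 = -11680 cm⁻¹.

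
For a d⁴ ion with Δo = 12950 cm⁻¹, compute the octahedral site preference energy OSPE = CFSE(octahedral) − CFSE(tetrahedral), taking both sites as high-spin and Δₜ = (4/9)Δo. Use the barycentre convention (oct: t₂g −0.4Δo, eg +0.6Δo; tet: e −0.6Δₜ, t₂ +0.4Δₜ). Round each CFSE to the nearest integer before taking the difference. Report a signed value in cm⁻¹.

Octahedral high-spin t2g^3 e_g^1: CFSE = -0.6 × 12950 = -7770 cm⁻¹.
Tetrahedral e^2 t2^2 gives -0.4Δₜ = -0.4 × (4/9) × 12950 = -2302 cm⁻¹.
OSPE = -7770 − (-2302) = -5468 cm⁻¹.

-5468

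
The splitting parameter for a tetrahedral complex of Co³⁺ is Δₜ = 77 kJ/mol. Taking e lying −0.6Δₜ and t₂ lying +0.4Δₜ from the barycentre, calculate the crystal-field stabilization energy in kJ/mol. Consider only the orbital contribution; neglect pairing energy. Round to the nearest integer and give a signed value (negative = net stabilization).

-46

Co sits in group 9; removing 3 electrons leaves Co³⁺ with 9 − 3 = 6 d electrons.
Tetrahedral fields are weak (Δₜ ≈ 4/9 Δₒ), so electrons fill high-spin.
The d⁶ electrons fill as e³ t₂³.
The orbital stabilization is -0.6Δₜ = -0.6 × 77 = -46 kJ/mol.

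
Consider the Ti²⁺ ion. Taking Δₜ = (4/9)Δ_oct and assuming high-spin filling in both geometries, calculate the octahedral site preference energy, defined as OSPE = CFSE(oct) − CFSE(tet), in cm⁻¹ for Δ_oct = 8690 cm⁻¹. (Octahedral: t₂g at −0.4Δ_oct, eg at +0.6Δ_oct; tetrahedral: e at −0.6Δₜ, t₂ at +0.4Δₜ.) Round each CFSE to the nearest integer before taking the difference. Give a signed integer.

Group 4 minus oxidation state +2 gives a d² configuration for Ti²⁺.
Octahedral (high-spin): t2g^2 e_g^0, CFSE = 2(−0.4) + 0(+0.6) = -0.8Δ_oct = -0.8 × 8690 = -6952 cm⁻¹.
In a tetrahedral site the filling is e^2 t2^0: CFSE(tet) = -1.2Δₜ = -1.2 × (4/9)(8690) = -4635 cm⁻¹.
Subtracting, OSPE = -6952 − (-4635) = -2317 cm⁻¹.

-2317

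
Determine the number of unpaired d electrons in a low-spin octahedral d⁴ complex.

Configuration: t2g^4 e_g^0, giving 2 unpaired electrons.

2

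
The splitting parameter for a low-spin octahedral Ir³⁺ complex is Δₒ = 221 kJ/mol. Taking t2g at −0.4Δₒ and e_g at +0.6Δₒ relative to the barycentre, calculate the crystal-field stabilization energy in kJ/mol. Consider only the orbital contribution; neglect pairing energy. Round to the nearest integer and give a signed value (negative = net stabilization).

-530

Ir sits in group 9; removing 3 electrons leaves Ir³⁺ with 9 − 3 = 6 d electrons.
Electron filling gives t2g^6 e_g^0.
Orbital CFSE = 6(-0.4) + 0(0.6) = -2.4Δₒ = -2.4 × 221 = -530 kJ/mol.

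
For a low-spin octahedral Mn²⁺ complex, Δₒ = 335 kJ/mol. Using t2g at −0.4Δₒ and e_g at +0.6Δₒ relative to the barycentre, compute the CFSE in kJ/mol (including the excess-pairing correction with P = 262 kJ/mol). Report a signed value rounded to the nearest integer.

-146

Mn²⁺: group 7, so d-count = 7 − 2 = 5.
The d⁵ electrons fill as t2g^5 e_g^0.
The orbital stabilization is -2.0Δₒ = -2.0 × 335 = -670 kJ/mol.
High-spin d⁵ would be t2g^3 e_g^2 with 0 pairs; low-spin has 2, so 2 excess pairs cost +2P = +524 kJ/mol.
Combining: -670 + 524 = -146 kJ/mol.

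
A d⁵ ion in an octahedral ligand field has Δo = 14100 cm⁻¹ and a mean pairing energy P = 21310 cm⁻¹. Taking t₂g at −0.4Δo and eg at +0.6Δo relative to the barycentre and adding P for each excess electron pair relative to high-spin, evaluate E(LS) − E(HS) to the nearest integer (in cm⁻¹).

14420

In the high-spin limit (t₂g³ eg²) the orbital term is 0.0Δo = 0 cm⁻¹, with no excess pairing.
Low-spin t₂g⁵ eg⁰ gives -2.0Δo = -28200 cm⁻¹, but forming 2 extra pairs costs 2P = 42620 cm⁻¹, so E(LS) = -28200 + 42620 = 14420 cm⁻¹.
Thus E(LS) − E(HS) = 14420 cm⁻¹.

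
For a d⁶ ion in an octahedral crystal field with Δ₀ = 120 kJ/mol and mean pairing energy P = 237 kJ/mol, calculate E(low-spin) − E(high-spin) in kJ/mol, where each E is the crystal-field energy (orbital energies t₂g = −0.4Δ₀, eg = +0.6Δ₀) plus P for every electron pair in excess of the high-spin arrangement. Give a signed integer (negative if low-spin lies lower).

234

In the high-spin limit (t₂g⁴ eg²) the orbital term is -0.4Δ₀ = -48 kJ/mol, with no excess pairing.
Low-spin: t₂g⁶ eg⁰, orbital CFSE = -2.4Δ₀ = -288 kJ/mol; plus 2 excess pairs × P = +474 kJ/mol; total 186 kJ/mol.
E(LS) − E(HS) = 186 − (-48) = 234 kJ/mol.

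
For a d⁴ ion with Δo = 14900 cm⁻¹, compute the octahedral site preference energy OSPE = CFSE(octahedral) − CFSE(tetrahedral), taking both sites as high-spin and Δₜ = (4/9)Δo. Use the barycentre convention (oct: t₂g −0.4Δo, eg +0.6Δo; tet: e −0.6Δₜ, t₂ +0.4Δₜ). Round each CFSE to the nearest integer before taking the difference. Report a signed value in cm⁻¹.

Octahedral high-spin t₂g³ eg¹: CFSE = -0.6 × 14900 = -8940 cm⁻¹.
Tetrahedral: e² t₂², CFSE = 2(−0.6) + 2(+0.4) = -0.4Δₜ = -0.4 × (4/9) × 14900 = -2649 cm⁻¹.
Subtracting, OSPE = -8940 − (-2649) = -6291 cm⁻¹.

-6291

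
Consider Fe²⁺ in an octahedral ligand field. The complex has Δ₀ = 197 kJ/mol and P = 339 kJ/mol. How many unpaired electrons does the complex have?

4

Fe²⁺: group 8, so d-count = 8 − 2 = 6.
Δ₀ < P, so pairing is avoided: the ground state is high-spin.
Configuration: t₂g⁴ eg².
Unpaired electrons: 4.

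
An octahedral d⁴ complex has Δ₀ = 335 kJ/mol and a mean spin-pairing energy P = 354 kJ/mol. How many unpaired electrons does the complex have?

4

With Δ₀ < P the complex is high-spin.
Filling d⁴ accordingly: t2g^3 e_g^1.
Unpaired electrons: 4.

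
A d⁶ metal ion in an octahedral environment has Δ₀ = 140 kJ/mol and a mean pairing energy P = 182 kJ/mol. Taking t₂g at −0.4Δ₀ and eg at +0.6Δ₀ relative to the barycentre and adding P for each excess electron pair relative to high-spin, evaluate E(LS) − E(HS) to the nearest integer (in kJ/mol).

84

High-spin: t₂g⁴ eg², CFSE = -0.4Δ₀ = -56 kJ/mol.
Low-spin: t₂g⁶ eg⁰, orbital CFSE = -2.4Δ₀ = -336 kJ/mol; plus 2 excess pairs × P = +364 kJ/mol; total 28 kJ/mol.
The difference is 28 − (-56) = 84 kJ/mol, so high-spin lies lower.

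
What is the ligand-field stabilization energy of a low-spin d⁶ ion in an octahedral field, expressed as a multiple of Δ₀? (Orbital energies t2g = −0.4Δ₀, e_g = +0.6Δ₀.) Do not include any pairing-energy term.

Configuration: t2g^6 e_g^0.
CFSE = 6(-0.4Δ₀) + 0(0.6Δ₀) = -2.4Δ₀ + 0.0Δ₀ = -2.4Δ₀.

-2.4 Δ₀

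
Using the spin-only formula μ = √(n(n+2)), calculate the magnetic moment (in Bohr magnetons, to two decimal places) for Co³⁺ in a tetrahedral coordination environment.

Co sits in group 9; removing 3 electrons leaves Co³⁺ with 9 − 3 = 6 d electrons.
With tetrahedral geometry the complex is necessarily high-spin.
Configuration: e^3 t2^3 → 4 unpaired electrons.
μ(spin-only) = √[4(4+2)] = √24 ≈ 4.90 Bohr magnetons.

4.90 Bohr magnetons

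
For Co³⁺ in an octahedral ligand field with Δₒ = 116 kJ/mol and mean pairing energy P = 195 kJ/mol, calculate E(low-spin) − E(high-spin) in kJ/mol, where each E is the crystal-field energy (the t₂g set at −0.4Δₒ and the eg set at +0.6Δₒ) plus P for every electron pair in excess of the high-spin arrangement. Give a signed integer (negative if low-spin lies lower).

Group 9 minus oxidation state +3 gives a d⁶ configuration for Co³⁺.
In the high-spin limit (t₂g⁴ eg²) the orbital term is -0.4Δₒ = -46 kJ/mol, with no excess pairing.
Low-spin: t₂g⁶ eg⁰, orbital CFSE = -2.4Δₒ = -278 kJ/mol; plus 2 excess pairs × P = +390 kJ/mol; total 112 kJ/mol.
The difference is 112 − (-46) = 158 kJ/mol, so high-spin lies lower.

158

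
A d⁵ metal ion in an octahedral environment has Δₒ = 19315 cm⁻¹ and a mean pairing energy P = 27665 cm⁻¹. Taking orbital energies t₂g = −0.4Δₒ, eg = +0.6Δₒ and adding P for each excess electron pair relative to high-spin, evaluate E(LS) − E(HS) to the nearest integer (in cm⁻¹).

16700

High-spin d⁵ fills as t₂g³ eg² with CFSE 3(−0.4) + 2(+0.6) = 0.0Δₒ = 0 cm⁻¹.
Low-spin t₂g⁵ eg⁰ gives -2.0Δₒ = -38630 cm⁻¹, but forming 2 extra pairs costs 2P = 55330 cm⁻¹, so E(LS) = -38630 + 55330 = 16700 cm⁻¹.
E(LS) − E(HS) = 16700 − (0) = 16700 cm⁻¹.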